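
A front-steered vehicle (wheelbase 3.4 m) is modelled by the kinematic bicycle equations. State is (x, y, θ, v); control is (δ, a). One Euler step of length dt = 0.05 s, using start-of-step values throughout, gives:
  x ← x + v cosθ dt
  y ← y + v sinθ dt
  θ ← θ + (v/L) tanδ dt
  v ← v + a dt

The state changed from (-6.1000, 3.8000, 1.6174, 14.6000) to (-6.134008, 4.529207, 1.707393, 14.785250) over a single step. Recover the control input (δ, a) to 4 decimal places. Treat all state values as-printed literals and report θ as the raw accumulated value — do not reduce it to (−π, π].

a = (v'−v)/dt = (0.185250)/0.05 = 3.7050
Δθ = θ'−θ = 0.089993;  (v·dt/L) = 14.6000·0.05/3.4 = 0.214706
tan δ = Δθ·L/(v·dt) = 0.419145  →  δ = 0.3969

δ = 0.3969, a = 3.7050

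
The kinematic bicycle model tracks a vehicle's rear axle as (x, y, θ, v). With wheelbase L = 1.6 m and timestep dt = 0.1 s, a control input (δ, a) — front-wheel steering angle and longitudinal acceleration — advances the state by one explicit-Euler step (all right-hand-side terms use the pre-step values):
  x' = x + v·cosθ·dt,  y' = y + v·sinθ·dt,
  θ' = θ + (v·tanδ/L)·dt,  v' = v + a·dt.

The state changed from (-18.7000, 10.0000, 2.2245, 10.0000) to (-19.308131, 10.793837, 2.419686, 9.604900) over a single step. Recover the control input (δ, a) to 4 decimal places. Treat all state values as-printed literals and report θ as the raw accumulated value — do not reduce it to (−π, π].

a = (v'−v)/dt = (-0.395100)/0.1 = -3.9510
Δθ = θ'−θ = 0.195186;  (v·dt/L) = 10.0000·0.1/1.6 = 0.625000
tan δ = Δθ·L/(v·dt) = 0.312298  →  δ = 0.3027

δ = 0.3027, a = -3.9510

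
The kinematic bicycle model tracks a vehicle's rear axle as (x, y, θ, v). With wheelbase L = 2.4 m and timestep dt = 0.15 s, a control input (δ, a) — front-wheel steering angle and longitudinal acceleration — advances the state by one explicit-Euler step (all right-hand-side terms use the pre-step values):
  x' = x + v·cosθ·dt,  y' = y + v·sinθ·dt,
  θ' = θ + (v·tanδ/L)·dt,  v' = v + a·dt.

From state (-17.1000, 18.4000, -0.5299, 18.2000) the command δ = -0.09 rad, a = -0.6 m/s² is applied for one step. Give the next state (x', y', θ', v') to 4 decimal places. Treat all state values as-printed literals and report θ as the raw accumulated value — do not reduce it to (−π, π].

x' = -17.1000 + 18.2000·cos(-0.5299)·0.15 = -14.7444
y' = 18.4000 + 18.2000·sin(-0.5299)·0.15 = 17.0201
θ' = -0.5299 + (18.2000/2.4)·tan(-0.09)·0.15 = -0.6326
v' = 18.2000 − 0.6000·0.15 = 18.1100

(-14.7444, 17.0201, -0.6326, 18.1100)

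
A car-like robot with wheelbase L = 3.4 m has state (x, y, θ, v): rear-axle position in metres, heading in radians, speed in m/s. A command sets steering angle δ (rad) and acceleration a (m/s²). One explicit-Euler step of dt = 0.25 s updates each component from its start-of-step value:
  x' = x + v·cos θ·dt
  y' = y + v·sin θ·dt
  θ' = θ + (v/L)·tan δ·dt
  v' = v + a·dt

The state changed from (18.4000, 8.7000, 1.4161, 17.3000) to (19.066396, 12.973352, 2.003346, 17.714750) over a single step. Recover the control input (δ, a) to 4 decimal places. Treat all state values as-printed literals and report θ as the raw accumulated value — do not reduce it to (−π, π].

a = (v'−v)/dt = (0.414750)/0.25 = 1.6590
Δθ = θ'−θ = 0.587246;  (v·dt/L) = 17.3000·0.25/3.4 = 1.272059
tan δ = Δθ·L/(v·dt) = 0.461650  →  δ = 0.4325

δ = 0.4325, a = 1.6590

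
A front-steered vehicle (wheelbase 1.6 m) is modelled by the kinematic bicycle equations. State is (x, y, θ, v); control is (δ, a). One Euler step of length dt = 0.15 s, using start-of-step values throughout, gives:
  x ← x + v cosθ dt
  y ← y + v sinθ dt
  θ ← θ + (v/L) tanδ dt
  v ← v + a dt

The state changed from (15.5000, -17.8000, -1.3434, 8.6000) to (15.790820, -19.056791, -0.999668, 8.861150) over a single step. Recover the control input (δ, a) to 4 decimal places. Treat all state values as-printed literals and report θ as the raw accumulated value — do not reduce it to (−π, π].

a = (v'−v)/dt = (0.261150)/0.15 = 1.7410
Δθ = θ'−θ = 0.343732;  (v·dt/L) = 8.6000·0.15/1.6 = 0.806250
tan δ = Δθ·L/(v·dt) = 0.426334  →  δ = 0.4030

δ = 0.4030, a = 1.7410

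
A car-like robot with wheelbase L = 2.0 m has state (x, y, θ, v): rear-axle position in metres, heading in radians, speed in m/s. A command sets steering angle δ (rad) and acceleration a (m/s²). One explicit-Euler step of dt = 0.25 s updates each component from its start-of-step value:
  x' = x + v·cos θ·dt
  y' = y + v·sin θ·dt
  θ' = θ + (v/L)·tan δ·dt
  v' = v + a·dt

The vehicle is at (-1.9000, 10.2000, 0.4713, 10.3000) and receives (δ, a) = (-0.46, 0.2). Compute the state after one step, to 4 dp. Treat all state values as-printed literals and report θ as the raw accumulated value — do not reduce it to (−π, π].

x' = -1.9000 + 10.3000·cos(0.4713)·0.25 = 0.3943
y' = 10.2000 + 10.3000·sin(0.4713)·0.25 = 11.3692
θ' = 0.4713 + (10.3000/2.0)·tan(-0.46)·0.25 = -0.1666
v' = 10.3000 + 0.2000·0.25 = 10.3500

(0.3943, 11.3692, -0.1666, 10.3500)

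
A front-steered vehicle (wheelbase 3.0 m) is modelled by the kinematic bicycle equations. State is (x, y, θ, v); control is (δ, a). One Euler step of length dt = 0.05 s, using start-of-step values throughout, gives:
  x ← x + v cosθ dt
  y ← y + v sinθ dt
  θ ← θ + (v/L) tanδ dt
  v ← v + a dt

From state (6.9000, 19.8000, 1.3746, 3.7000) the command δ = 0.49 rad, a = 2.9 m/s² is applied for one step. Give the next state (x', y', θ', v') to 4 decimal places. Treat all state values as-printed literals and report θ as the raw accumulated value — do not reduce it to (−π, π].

x' = 6.9000 + 3.7000·cos(1.3746)·0.05 = 6.9361
y' = 19.8000 + 3.7000·sin(1.3746)·0.05 = 19.9815
θ' = 1.3746 + (3.7000/3.0)·tan(0.49)·0.05 = 1.4075
v' = 3.7000 + 2.9000·0.05 = 3.8450

(6.9361, 19.9815, 1.4075, 3.8450)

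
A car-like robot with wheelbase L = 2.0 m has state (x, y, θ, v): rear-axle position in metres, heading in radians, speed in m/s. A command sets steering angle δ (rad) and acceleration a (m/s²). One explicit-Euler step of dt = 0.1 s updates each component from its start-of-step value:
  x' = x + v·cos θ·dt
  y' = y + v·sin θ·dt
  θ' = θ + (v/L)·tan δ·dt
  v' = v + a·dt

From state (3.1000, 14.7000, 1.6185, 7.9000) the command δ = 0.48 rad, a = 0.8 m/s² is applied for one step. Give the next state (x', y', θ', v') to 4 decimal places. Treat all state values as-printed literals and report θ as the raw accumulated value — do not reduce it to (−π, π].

x' = 3.1000 + 7.9000·cos(1.6185)·0.1 = 3.0623
y' = 14.7000 + 7.9000·sin(1.6185)·0.1 = 15.4891
θ' = 1.6185 + (7.9000/2.0)·tan(0.48)·0.1 = 1.8241
v' = 7.9000 + 0.8000·0.1 = 7.9800

(3.0623, 15.4891, 1.8241, 7.9800)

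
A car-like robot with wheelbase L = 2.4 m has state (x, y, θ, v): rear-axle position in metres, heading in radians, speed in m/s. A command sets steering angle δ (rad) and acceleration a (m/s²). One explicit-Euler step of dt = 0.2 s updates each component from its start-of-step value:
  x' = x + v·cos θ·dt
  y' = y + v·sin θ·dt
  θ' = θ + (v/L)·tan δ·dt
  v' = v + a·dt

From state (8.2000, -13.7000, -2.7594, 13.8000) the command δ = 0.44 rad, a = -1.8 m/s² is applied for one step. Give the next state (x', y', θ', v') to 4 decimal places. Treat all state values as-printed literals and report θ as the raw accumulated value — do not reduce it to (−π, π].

(5.6391, -14.7294, -2.2180, 13.4400)

x' = 8.2000 + 13.8000·cos(-2.7594)·0.2 = 5.6391
y' = -13.7000 + 13.8000·sin(-2.7594)·0.2 = -14.7294
θ' = -2.7594 + (13.8000/2.4)·tan(0.44)·0.2 = -2.2180
v' = 13.8000 − 1.8000·0.2 = 13.4400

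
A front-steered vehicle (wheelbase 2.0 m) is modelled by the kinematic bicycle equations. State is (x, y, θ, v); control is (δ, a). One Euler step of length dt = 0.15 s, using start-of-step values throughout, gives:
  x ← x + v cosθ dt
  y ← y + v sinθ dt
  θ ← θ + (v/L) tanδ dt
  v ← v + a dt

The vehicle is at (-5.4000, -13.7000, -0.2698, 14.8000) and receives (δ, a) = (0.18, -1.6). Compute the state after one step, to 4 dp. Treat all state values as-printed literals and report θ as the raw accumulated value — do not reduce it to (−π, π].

x' = -5.4000 + 14.8000·cos(-0.2698)·0.15 = -3.2603
y' = -13.7000 + 14.8000·sin(-0.2698)·0.15 = -14.2917
θ' = -0.2698 + (14.8000/2.0)·tan(0.18)·0.15 = -0.0678
v' = 14.8000 − 1.6000·0.15 = 14.5600

(-3.2603, -14.2917, -0.0678, 14.5600)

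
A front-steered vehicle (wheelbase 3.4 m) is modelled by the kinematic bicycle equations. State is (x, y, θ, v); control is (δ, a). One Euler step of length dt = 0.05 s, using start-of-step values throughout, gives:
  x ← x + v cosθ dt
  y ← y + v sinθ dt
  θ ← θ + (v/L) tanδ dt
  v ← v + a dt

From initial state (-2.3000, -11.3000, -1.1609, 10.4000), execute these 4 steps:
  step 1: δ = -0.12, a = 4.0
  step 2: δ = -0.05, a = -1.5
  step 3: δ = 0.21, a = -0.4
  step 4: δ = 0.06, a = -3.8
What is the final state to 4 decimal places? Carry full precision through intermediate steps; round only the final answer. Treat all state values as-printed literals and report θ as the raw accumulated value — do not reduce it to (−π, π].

after step 1 (δ=-0.12, a=4.0): (-2.092773, -11.776924, -1.179342, 10.600000)
after step 2 (δ=-0.05, a=-1.5): (-1.890560, -12.266832, -1.187142, 10.525000)
after step 3 (δ=0.21, a=-0.4): (-1.693578, -12.754826, -1.154152, 10.505000)
after step 4 (δ=0.06, a=-3.8): (-1.481013, -13.235142, -1.144872, 10.315000)

(-1.4810, -13.2351, -1.1449, 10.3150)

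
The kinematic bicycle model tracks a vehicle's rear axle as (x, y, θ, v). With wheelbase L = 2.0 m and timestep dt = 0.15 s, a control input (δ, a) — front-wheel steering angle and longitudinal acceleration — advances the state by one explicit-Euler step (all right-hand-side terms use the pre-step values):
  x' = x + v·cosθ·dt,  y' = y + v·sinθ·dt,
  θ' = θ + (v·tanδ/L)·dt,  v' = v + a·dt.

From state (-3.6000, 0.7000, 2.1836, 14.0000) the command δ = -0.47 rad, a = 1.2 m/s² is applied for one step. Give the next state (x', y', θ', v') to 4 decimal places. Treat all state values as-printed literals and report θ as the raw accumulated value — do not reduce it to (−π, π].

(-4.8078, 2.4179, 1.6502, 14.1800)

x' = -3.6000 + 14.0000·cos(2.1836)·0.15 = -4.8078
y' = 0.7000 + 14.0000·sin(2.1836)·0.15 = 2.4179
θ' = 2.1836 + (14.0000/2.0)·tan(-0.47)·0.15 = 1.6502
v' = 14.0000 + 1.2000·0.15 = 14.1800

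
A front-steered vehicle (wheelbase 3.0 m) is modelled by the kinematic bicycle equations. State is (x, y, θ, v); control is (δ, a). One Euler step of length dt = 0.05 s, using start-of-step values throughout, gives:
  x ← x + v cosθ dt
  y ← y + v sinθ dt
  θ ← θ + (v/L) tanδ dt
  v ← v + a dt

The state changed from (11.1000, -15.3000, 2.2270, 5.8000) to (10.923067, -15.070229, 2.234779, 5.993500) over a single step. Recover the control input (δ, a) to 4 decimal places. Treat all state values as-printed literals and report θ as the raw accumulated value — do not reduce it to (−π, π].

δ = 0.0803, a = 3.8700

a = (v'−v)/dt = (0.193500)/0.05 = 3.8700
Δθ = θ'−θ = 0.007779;  (v·dt/L) = 5.8000·0.05/3.0 = 0.096667
tan δ = Δθ·L/(v·dt) = 0.080472  →  δ = 0.0803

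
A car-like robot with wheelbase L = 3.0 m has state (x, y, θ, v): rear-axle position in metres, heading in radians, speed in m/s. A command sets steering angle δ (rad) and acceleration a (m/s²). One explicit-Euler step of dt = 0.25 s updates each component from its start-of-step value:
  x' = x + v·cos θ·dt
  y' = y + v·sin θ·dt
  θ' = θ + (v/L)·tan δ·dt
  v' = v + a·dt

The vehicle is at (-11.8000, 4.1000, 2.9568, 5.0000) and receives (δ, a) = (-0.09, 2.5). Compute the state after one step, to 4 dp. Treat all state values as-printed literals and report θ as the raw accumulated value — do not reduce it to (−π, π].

x' = -11.8000 + 5.0000·cos(2.9568)·0.25 = -13.0287
y' = 4.1000 + 5.0000·sin(2.9568)·0.25 = 4.3297
θ' = 2.9568 + (5.0000/3.0)·tan(-0.09)·0.25 = 2.9192
v' = 5.0000 + 2.5000·0.25 = 5.6250

(-13.0287, 4.3297, 2.9192, 5.6250)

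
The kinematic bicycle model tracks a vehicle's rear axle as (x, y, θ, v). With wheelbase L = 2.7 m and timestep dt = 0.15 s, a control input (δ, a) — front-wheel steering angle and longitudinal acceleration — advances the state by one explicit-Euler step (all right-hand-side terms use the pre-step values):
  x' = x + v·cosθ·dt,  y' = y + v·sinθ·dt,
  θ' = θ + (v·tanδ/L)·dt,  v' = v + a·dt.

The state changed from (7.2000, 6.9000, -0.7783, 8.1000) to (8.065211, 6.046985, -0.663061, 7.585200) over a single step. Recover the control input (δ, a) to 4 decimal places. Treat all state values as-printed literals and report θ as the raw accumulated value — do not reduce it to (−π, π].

a = (v'−v)/dt = (-0.514800)/0.15 = -3.4320
Δθ = θ'−θ = 0.115239;  (v·dt/L) = 8.1000·0.15/2.7 = 0.450000
tan δ = Δθ·L/(v·dt) = 0.256087  →  δ = 0.2507

δ = 0.2507, a = -3.4320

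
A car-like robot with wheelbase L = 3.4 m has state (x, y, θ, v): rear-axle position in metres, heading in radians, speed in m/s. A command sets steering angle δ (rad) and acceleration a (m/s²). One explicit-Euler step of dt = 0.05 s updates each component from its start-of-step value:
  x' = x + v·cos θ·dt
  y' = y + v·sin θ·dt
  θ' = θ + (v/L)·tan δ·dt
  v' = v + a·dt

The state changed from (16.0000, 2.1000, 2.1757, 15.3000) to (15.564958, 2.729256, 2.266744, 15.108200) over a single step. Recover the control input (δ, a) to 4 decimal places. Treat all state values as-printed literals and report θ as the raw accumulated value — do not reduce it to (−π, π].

a = (v'−v)/dt = (-0.191800)/0.05 = -3.8360
Δθ = θ'−θ = 0.091044;  (v·dt/L) = 15.3000·0.05/3.4 = 0.225000
tan δ = Δθ·L/(v·dt) = 0.404640  →  δ = 0.3845

δ = 0.3845, a = -3.8360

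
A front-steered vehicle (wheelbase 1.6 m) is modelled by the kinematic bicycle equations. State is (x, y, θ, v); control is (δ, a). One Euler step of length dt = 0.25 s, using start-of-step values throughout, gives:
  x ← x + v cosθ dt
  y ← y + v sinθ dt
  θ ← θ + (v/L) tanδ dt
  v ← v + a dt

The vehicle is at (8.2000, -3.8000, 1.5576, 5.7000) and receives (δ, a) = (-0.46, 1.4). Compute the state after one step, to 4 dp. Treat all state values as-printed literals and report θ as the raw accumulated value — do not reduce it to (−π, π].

(8.2188, -2.3751, 1.1163, 6.0500)

x' = 8.2000 + 5.7000·cos(1.5576)·0.25 = 8.2188
y' = -3.8000 + 5.7000·sin(1.5576)·0.25 = -2.3751
θ' = 1.5576 + (5.7000/1.6)·tan(-0.46)·0.25 = 1.1163
v' = 5.7000 + 1.4000·0.25 = 6.0500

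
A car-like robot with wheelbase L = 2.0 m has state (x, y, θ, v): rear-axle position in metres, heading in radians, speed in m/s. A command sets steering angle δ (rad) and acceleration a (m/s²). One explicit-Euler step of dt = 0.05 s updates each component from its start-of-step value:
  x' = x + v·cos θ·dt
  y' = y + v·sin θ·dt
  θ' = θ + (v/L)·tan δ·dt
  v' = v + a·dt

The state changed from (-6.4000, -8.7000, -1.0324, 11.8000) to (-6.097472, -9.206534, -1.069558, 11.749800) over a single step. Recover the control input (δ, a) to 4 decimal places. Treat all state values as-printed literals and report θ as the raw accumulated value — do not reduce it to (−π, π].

δ = -0.1253, a = -1.0040

a = (v'−v)/dt = (-0.050200)/0.05 = -1.0040
Δθ = θ'−θ = -0.037158;  (v·dt/L) = 11.8000·0.05/2.0 = 0.295000
tan δ = Δθ·L/(v·dt) = -0.125959  →  δ = -0.1253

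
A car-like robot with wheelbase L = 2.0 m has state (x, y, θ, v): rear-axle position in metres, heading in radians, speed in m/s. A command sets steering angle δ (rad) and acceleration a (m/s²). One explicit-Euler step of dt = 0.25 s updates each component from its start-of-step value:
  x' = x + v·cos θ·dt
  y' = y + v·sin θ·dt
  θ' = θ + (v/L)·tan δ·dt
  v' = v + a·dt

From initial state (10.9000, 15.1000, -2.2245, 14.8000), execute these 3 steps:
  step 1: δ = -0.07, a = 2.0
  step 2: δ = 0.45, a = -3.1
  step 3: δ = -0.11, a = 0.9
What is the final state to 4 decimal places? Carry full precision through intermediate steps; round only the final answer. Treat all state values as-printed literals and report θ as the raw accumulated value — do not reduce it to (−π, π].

(6.4589, 5.8573, -1.6309, 14.7500)

after step 1 (δ=-0.07, a=2.0): (8.649916, 12.162803, -2.354212, 15.300000)
after step 2 (δ=0.45, a=-3.1): (5.950601, 9.452763, -1.430369, 14.525000)
after step 3 (δ=-0.11, a=0.9): (6.458853, 5.857258, -1.630897, 14.750000)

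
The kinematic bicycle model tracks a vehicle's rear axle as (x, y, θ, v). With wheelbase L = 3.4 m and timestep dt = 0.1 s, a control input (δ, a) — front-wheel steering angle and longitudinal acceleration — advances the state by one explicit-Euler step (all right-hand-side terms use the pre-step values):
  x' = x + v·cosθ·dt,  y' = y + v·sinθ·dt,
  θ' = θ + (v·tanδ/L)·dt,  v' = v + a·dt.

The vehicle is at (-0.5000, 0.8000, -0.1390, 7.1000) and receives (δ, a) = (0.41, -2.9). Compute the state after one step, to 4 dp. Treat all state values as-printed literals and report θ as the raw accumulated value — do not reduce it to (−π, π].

(0.2032, 0.7016, -0.0482, 6.8100)

x' = -0.5000 + 7.1000·cos(-0.1390)·0.1 = 0.2032
y' = 0.8000 + 7.1000·sin(-0.1390)·0.1 = 0.7016
θ' = -0.1390 + (7.1000/3.4)·tan(0.41)·0.1 = -0.0482
v' = 7.1000 − 2.9000·0.1 = 6.8100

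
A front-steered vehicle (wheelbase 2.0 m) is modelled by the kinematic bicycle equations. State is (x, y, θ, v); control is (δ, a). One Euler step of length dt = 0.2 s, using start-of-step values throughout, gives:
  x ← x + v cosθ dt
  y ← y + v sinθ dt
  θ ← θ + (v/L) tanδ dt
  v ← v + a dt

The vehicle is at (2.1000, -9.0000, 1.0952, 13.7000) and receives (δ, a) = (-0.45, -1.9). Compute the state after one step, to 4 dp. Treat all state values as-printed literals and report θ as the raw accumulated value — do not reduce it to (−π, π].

(3.3546, -6.5641, 0.4334, 13.3200)

x' = 2.1000 + 13.7000·cos(1.0952)·0.2 = 3.3546
y' = -9.0000 + 13.7000·sin(1.0952)·0.2 = -6.5641
θ' = 1.0952 + (13.7000/2.0)·tan(-0.45)·0.2 = 0.4334
v' = 13.7000 − 1.9000·0.2 = 13.3200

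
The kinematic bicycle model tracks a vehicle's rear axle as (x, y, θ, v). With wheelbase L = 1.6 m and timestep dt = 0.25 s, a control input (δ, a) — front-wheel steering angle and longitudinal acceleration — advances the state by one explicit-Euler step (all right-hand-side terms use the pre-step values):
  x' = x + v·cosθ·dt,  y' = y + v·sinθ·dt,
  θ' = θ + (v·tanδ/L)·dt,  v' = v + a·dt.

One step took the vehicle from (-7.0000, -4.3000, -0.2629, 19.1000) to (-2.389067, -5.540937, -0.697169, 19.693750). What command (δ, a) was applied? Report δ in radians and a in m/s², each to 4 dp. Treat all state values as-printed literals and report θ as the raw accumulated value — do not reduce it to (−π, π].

a = (v'−v)/dt = (0.593750)/0.25 = 2.3750
Δθ = θ'−θ = -0.434269;  (v·dt/L) = 19.1000·0.25/1.6 = 2.984375
tan δ = Δθ·L/(v·dt) = -0.145514  →  δ = -0.1445

δ = -0.1445, a = 2.3750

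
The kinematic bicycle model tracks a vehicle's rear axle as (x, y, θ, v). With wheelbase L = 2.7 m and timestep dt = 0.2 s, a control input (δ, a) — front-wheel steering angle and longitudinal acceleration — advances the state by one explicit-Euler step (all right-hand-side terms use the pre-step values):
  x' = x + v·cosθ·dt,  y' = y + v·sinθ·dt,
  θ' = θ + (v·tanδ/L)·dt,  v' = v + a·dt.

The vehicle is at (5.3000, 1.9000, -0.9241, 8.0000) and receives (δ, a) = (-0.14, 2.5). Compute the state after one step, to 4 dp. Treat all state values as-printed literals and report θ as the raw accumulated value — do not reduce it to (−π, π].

x' = 5.3000 + 8.0000·cos(-0.9241)·0.2 = 6.2641
y' = 1.9000 + 8.0000·sin(-0.9241)·0.2 = 0.6231
θ' = -0.9241 + (8.0000/2.7)·tan(-0.14)·0.2 = -1.0076
v' = 8.0000 + 2.5000·0.2 = 8.5000

(6.2641, 0.6231, -1.0076, 8.5000)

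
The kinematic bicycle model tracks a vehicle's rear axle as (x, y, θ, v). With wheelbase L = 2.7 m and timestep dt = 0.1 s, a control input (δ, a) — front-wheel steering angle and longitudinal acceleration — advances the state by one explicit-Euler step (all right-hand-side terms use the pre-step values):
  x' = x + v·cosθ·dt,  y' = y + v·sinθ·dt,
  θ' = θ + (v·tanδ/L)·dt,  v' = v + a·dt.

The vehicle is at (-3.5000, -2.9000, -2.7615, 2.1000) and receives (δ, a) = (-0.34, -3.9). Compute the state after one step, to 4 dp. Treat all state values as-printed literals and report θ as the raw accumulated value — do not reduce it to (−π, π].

x' = -3.5000 + 2.1000·cos(-2.7615)·0.1 = -3.6950
y' = -2.9000 + 2.1000·sin(-2.7615)·0.1 = -2.9779
θ' = -2.7615 + (2.1000/2.7)·tan(-0.34)·0.1 = -2.7890
v' = 2.1000 − 3.9000·0.1 = 1.7100

(-3.6950, -2.9779, -2.7890, 1.7100)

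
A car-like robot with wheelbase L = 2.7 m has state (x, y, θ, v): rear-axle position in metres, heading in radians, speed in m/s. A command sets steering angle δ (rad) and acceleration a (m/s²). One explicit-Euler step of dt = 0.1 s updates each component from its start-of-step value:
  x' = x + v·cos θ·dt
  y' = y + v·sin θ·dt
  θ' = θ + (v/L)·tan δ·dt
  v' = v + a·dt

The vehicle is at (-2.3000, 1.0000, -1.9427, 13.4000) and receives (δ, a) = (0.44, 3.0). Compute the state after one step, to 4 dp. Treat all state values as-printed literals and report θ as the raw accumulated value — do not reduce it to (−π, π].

x' = -2.3000 + 13.4000·cos(-1.9427)·0.1 = -2.7869
y' = 1.0000 + 13.4000·sin(-1.9427)·0.1 = -0.2484
θ' = -1.9427 + (13.4000/2.7)·tan(0.44)·0.1 = -1.7091
v' = 13.4000 + 3.0000·0.1 = 13.7000

(-2.7869, -0.2484, -1.7091, 13.7000)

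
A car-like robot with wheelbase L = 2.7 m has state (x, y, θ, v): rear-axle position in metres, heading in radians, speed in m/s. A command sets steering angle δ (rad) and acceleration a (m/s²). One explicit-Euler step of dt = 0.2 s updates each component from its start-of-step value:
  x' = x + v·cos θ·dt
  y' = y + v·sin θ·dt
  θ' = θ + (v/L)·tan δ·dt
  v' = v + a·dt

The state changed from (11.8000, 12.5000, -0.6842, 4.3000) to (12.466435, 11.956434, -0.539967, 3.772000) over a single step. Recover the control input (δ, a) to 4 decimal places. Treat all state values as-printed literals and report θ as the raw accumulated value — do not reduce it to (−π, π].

δ = 0.4252, a = -2.6400

a = (v'−v)/dt = (-0.528000)/0.2 = -2.6400
Δθ = θ'−θ = 0.144233;  (v·dt/L) = 4.3000·0.2/2.7 = 0.318519
tan δ = Δθ·L/(v·dt) = 0.452825  →  δ = 0.4252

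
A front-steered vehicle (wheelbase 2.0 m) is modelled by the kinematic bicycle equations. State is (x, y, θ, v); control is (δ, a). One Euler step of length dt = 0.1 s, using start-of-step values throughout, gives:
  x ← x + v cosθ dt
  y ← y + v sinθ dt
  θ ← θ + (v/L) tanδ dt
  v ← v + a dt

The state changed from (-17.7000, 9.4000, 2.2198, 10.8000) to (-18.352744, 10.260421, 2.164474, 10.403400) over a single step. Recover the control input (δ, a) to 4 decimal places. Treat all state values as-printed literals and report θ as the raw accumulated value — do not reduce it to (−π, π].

a = (v'−v)/dt = (-0.396600)/0.1 = -3.9660
Δθ = θ'−θ = -0.055326;  (v·dt/L) = 10.8000·0.1/2.0 = 0.540000
tan δ = Δθ·L/(v·dt) = -0.102456  →  δ = -0.1021

δ = -0.1021, a = -3.9660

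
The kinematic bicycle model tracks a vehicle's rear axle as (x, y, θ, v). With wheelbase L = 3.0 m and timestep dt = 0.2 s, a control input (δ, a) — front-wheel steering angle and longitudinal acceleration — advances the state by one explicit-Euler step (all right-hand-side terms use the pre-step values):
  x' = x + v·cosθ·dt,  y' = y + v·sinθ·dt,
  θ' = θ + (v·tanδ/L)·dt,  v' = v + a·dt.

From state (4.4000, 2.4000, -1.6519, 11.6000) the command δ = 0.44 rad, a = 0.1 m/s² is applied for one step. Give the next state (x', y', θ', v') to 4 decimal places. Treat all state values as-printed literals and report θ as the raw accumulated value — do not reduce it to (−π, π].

x' = 4.4000 + 11.6000·cos(-1.6519)·0.2 = 4.2120
y' = 2.4000 + 11.6000·sin(-1.6519)·0.2 = 0.0876
θ' = -1.6519 + (11.6000/3.0)·tan(0.44)·0.2 = -1.2878
v' = 11.6000 + 0.1000·0.2 = 11.6200

(4.2120, 0.0876, -1.2878, 11.6200)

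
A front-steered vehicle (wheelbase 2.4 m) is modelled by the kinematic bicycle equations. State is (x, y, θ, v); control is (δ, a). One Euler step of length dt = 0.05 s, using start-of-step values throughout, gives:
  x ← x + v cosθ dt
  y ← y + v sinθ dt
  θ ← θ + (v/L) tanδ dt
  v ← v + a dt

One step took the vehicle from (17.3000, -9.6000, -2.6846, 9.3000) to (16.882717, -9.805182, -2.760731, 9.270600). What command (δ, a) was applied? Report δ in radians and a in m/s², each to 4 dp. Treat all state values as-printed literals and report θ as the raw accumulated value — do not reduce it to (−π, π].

δ = -0.3744, a = -0.5880

a = (v'−v)/dt = (-0.029400)/0.05 = -0.5880
Δθ = θ'−θ = -0.076131;  (v·dt/L) = 9.3000·0.05/2.4 = 0.193750
tan δ = Δθ·L/(v·dt) = -0.392934  →  δ = -0.3744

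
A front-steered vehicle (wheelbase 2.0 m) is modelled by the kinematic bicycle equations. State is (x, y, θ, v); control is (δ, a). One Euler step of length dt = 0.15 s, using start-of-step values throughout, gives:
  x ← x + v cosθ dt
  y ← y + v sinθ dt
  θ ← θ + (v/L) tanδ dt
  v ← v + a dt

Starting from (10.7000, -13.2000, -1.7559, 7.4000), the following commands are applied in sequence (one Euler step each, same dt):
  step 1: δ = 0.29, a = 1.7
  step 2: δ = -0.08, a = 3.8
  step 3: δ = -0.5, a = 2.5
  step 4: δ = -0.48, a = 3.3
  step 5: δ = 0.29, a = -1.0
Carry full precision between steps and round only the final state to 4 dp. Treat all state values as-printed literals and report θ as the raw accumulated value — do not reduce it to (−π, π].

after step 1 (δ=0.29, a=1.7): (10.495706, -14.291038, -1.590281, 7.655000)
after step 2 (δ=-0.08, a=3.8): (10.473334, -15.439070, -1.636309, 8.225000)
after step 3 (δ=-0.5, a=2.5): (10.392566, -16.670173, -1.973309, 8.600000)
after step 4 (δ=-0.48, a=3.3): (9.887232, -17.857076, -2.309103, 9.095000)
after step 5 (δ=0.29, a=-1.0): (8.969041, -18.866087, -2.105549, 8.945000)

(8.9690, -18.8661, -2.1055, 8.9450)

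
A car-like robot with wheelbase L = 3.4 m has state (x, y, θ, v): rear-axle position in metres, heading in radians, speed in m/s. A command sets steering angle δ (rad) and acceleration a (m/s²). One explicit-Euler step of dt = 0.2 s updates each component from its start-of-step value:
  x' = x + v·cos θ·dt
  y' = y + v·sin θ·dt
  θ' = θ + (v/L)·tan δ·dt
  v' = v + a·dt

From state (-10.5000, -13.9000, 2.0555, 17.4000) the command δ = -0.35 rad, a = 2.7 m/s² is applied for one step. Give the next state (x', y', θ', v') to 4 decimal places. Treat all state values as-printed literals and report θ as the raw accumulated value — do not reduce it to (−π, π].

x' = -10.5000 + 17.4000·cos(2.0555)·0.2 = -12.1215
y' = -13.9000 + 17.4000·sin(2.0555)·0.2 = -10.8209
θ' = 2.0555 + (17.4000/3.4)·tan(-0.35)·0.2 = 1.6819
v' = 17.4000 + 2.7000·0.2 = 17.9400

(-12.1215, -10.8209, 1.6819, 17.9400)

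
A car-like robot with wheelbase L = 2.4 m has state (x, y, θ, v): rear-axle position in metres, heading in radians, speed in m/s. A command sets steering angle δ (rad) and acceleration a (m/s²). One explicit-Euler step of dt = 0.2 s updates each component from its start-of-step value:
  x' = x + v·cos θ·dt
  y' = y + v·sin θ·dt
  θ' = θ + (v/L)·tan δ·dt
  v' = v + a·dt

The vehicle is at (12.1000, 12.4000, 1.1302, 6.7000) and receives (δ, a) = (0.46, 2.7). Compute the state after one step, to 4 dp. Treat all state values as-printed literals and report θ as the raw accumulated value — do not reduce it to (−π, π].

x' = 12.1000 + 6.7000·cos(1.1302)·0.2 = 12.6715
y' = 12.4000 + 6.7000·sin(1.1302)·0.2 = 13.6120
θ' = 1.1302 + (6.7000/2.4)·tan(0.46)·0.2 = 1.4068
v' = 6.7000 + 2.7000·0.2 = 7.2400

(12.6715, 13.6120, 1.4068, 7.2400)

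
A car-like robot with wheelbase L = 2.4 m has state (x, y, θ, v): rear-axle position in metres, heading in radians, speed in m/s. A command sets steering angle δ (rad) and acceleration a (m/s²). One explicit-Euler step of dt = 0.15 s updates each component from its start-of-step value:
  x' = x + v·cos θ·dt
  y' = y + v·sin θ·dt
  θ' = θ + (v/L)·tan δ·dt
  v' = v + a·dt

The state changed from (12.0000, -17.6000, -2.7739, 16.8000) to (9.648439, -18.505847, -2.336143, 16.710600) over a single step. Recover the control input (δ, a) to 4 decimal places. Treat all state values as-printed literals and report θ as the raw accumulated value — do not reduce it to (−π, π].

δ = 0.3950, a = -0.5960

a = (v'−v)/dt = (-0.089400)/0.15 = -0.5960
Δθ = θ'−θ = 0.437757;  (v·dt/L) = 16.8000·0.15/2.4 = 1.050000
tan δ = Δθ·L/(v·dt) = 0.416911  →  δ = 0.3950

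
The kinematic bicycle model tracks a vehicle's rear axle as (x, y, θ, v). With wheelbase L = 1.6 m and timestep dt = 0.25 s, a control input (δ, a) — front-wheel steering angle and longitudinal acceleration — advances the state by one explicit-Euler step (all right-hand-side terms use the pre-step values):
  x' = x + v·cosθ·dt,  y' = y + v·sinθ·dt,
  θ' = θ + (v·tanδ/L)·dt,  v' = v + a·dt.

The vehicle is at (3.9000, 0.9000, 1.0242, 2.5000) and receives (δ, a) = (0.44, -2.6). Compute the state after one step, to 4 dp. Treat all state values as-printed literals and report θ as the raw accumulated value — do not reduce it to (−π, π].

x' = 3.9000 + 2.5000·cos(1.0242)·0.25 = 4.2249
y' = 0.9000 + 2.5000·sin(1.0242)·0.25 = 1.4339
θ' = 1.0242 + (2.5000/1.6)·tan(0.44)·0.25 = 1.2081
v' = 2.5000 − 2.6000·0.25 = 1.8500

(4.2249, 1.4339, 1.2081, 1.8500)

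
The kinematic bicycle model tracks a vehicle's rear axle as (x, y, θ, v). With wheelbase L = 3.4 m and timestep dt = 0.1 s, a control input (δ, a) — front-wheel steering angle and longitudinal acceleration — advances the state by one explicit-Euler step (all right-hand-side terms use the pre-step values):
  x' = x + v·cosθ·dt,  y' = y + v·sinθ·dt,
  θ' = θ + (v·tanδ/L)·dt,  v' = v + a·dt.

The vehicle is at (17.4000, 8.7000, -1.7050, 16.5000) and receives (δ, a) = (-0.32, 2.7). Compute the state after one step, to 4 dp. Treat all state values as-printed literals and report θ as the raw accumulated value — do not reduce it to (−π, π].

x' = 17.4000 + 16.5000·cos(-1.7050)·0.1 = 17.1792
y' = 8.7000 + 16.5000·sin(-1.7050)·0.1 = 7.0648
θ' = -1.7050 + (16.5000/3.4)·tan(-0.32)·0.1 = -1.8658
v' = 16.5000 + 2.7000·0.1 = 16.7700

(17.1792, 7.0648, -1.8658, 16.7700)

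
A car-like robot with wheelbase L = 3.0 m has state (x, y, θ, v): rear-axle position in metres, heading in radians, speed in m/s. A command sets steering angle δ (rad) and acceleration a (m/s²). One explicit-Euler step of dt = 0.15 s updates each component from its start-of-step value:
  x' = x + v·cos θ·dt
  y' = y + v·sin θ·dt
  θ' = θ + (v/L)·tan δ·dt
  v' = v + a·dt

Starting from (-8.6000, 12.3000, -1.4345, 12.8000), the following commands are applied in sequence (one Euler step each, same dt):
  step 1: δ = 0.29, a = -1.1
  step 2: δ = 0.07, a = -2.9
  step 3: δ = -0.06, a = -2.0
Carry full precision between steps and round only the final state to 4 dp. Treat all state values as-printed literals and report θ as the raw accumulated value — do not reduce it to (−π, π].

(-7.0654, 6.8980, -1.2359, 11.9000)

after step 1 (δ=0.29, a=-1.1): (-8.339121, 10.397806, -1.243516, 12.635000)
after step 2 (δ=0.07, a=-2.9): (-7.729856, 8.603156, -1.199221, 12.200000)
after step 3 (δ=-0.06, a=-2.0): (-7.065413, 6.898041, -1.235865, 11.900000)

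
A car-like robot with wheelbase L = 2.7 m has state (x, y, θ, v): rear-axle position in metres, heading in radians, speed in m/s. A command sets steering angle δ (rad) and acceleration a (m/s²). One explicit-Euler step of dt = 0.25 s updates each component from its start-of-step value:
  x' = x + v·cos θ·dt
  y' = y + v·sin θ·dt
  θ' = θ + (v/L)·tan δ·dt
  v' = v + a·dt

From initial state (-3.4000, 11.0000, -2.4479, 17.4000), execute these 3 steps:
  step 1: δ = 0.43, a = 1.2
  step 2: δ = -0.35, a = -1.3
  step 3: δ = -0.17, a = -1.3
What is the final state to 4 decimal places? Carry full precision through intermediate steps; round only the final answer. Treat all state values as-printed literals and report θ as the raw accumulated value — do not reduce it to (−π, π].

(-10.2719, 0.6178, -2.5834, 17.0500)

after step 1 (δ=0.43, a=1.2): (-6.744673, 8.218694, -1.709011, 17.700000)
after step 2 (δ=-0.35, a=-1.3): (-7.354325, 3.835892, -2.307252, 17.375000)
after step 3 (δ=-0.17, a=-1.3): (-10.271875, 0.617808, -2.583413, 17.050000)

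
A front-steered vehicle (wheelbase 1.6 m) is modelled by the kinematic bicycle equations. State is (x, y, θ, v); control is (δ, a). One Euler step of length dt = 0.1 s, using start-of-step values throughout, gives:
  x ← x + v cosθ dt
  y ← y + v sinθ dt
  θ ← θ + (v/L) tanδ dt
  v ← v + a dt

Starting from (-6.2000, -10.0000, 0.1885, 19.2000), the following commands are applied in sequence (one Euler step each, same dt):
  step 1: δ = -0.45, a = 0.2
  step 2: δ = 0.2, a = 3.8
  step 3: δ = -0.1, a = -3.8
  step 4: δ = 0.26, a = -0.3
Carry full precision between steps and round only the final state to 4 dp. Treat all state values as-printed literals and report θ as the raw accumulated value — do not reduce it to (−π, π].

after step 1 (δ=-0.45, a=0.2): (-4.314010, -9.640220, -0.391166, 19.220000)
after step 2 (δ=0.2, a=3.8): (-2.537188, -10.373014, -0.147661, 19.600000)
after step 3 (δ=-0.1, a=-3.8): (-0.598517, -10.661378, -0.270571, 19.220000)
after step 4 (δ=0.26, a=-0.3): (1.253558, -11.175093, 0.048988, 19.190000)

(1.2536, -11.1751, 0.0490, 19.1900)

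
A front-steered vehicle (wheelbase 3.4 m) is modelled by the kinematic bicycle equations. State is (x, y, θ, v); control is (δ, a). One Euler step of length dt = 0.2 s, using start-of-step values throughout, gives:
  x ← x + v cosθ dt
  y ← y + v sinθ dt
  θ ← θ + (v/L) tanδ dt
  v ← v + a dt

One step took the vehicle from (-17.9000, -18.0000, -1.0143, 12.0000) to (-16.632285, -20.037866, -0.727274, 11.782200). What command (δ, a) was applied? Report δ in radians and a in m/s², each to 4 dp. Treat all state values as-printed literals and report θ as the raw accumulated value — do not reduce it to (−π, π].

δ = 0.3862, a = -1.0890

a = (v'−v)/dt = (-0.217800)/0.2 = -1.0890
Δθ = θ'−θ = 0.287026;  (v·dt/L) = 12.0000·0.2/3.4 = 0.705882
tan δ = Δθ·L/(v·dt) = 0.406620  →  δ = 0.3862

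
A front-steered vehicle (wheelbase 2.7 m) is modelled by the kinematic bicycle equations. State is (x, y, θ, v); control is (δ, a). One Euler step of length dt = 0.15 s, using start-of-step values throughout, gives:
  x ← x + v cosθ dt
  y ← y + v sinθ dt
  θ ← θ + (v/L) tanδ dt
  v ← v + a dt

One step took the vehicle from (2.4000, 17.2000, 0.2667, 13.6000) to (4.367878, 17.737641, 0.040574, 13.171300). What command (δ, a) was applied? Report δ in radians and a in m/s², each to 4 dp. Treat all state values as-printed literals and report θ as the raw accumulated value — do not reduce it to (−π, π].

δ = -0.2908, a = -2.8580

a = (v'−v)/dt = (-0.428700)/0.15 = -2.8580
Δθ = θ'−θ = -0.226126;  (v·dt/L) = 13.6000·0.15/2.7 = 0.755556
tan δ = Δθ·L/(v·dt) = -0.299284  →  δ = -0.2908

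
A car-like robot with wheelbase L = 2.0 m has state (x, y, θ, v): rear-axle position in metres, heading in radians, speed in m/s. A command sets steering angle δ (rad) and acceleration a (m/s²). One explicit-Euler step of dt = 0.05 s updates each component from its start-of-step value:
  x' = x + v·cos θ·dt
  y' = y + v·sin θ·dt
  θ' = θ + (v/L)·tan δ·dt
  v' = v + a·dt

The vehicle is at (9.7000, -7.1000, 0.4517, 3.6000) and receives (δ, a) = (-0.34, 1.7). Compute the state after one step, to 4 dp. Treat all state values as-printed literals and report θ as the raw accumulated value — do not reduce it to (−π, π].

x' = 9.7000 + 3.6000·cos(0.4517)·0.05 = 9.8619
y' = -7.1000 + 3.6000·sin(0.4517)·0.05 = -7.0214
θ' = 0.4517 + (3.6000/2.0)·tan(-0.34)·0.05 = 0.4199
v' = 3.6000 + 1.7000·0.05 = 3.6850

(9.8619, -7.0214, 0.4199, 3.6850)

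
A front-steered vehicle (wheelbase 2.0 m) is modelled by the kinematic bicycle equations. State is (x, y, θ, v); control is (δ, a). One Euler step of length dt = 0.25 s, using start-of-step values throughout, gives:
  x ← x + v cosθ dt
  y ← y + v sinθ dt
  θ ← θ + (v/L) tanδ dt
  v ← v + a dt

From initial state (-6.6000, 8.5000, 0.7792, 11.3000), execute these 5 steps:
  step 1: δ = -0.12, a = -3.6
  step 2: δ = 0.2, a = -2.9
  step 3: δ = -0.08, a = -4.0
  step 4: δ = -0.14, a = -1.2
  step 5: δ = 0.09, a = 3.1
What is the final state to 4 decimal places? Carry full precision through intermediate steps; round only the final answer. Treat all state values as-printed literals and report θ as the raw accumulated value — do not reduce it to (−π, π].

(2.3475, 16.5639, 0.7171, 9.1500)

after step 1 (δ=-0.12, a=-3.6): (-4.590080, 10.485157, 0.608882, 10.400000)
after step 2 (δ=0.2, a=-2.9): (-2.457331, 11.972228, 0.872405, 9.675000)
after step 3 (δ=-0.08, a=-4.0): (-0.902107, 13.824694, 0.775448, 8.675000)
after step 4 (δ=-0.14, a=-1.2): (0.646614, 15.342897, 0.622636, 8.375000)
after step 5 (δ=0.09, a=3.1): (2.347459, 16.563926, 0.717110, 9.150000)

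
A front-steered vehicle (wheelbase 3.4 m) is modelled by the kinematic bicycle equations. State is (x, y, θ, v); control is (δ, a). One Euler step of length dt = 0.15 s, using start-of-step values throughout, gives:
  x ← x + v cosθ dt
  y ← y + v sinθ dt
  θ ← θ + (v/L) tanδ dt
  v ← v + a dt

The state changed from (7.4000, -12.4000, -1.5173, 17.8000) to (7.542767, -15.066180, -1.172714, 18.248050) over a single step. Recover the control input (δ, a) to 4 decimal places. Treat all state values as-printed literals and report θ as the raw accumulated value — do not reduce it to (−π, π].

a = (v'−v)/dt = (0.448050)/0.15 = 2.9870
Δθ = θ'−θ = 0.344586;  (v·dt/L) = 17.8000·0.15/3.4 = 0.785294
tan δ = Δθ·L/(v·dt) = 0.438799  →  δ = 0.4135

δ = 0.4135, a = 2.9870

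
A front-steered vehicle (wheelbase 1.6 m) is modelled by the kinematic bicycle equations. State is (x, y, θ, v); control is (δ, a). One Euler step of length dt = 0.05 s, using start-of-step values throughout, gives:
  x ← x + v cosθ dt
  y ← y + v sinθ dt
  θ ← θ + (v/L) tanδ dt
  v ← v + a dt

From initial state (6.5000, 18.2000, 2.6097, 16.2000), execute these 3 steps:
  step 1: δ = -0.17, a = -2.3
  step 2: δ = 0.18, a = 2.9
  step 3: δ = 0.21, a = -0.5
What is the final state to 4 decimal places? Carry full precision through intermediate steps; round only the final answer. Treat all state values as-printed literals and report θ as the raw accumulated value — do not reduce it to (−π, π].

after step 1 (δ=-0.17, a=-2.3): (5.801903, 18.610804, 2.522799, 16.085000)
after step 2 (δ=0.18, a=2.9): (5.146778, 19.077312, 2.614267, 16.230000)
after step 3 (δ=0.21, a=-0.5): (4.445515, 19.485678, 2.722370, 16.205000)

(4.4455, 19.4857, 2.7224, 16.2050)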